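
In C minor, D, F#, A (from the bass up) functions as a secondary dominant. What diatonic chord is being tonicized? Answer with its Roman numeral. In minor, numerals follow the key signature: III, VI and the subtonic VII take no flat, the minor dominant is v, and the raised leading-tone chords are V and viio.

The chord is a major triad on D.
A dominant resolves down a perfect fifth: D → G. In C minor, G is scale degree 5, i.e. V.

V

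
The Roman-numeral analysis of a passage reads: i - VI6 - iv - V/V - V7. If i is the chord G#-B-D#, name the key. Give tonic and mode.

G# minor

i is given as G#-B-D# — a minor triad with root G#.
If G# is scale degree 1 and the mode makes that degree carry a minor triad, the tonic is G# and the mode is minor.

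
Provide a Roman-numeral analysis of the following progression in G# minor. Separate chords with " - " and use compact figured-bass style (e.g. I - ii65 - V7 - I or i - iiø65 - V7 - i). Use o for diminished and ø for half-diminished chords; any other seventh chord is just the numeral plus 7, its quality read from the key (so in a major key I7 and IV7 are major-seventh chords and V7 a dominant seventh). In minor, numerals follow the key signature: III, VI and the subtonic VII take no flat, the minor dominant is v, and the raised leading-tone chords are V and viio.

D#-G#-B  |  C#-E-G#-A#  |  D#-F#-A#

D#-G#-B has root G#, degree 1 in G# minor, so i64.
C#-E-G#-A#: half-diminished seventh chord on A# = scale degree 2 → iiø65.
D#-F#-A# has root D#, degree 5 in G# minor, so v.

i64 - iiø65 - v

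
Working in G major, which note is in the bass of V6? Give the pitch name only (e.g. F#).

V in G major has root D; the chord is D-F#-A.
The figure 6 means first inversion — the third is in the bass.

F#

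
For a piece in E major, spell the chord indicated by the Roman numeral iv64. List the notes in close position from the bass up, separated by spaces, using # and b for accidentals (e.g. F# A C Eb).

E A C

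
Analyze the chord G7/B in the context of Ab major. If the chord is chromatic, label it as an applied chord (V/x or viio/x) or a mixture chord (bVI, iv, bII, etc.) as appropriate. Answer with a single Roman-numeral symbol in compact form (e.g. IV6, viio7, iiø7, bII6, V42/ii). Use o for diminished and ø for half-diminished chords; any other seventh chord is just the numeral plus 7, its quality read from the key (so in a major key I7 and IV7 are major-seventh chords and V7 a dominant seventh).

V65/iii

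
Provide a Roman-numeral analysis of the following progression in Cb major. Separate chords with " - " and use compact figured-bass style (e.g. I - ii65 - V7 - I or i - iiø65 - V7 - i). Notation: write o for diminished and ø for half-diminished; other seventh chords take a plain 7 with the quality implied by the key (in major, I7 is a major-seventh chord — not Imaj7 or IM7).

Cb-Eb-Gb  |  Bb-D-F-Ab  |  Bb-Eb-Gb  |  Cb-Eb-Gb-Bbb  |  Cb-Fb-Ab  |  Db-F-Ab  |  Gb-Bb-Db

I - V7/iii - iii64 - V7/IV - IV64 - V/V - V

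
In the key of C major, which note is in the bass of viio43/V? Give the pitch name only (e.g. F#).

The applied chord viio43/V is rooted on F#: F#-A-C-Eb.
The figure 43 means second inversion — the fifth is in the bass.

C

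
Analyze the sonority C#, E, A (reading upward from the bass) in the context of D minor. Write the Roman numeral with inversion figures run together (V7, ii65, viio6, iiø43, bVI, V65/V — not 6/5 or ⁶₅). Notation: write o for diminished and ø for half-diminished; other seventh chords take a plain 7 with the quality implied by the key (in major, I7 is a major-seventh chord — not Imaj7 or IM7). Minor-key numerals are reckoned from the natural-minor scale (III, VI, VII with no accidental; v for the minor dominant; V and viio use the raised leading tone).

The pitches A-C#-E form a major triad rooted on A.
In D minor, A is the dominant; the diatonic major triad there is V.
With C# in the bass the chord is in first inversion, so the figured bass is 6.

V6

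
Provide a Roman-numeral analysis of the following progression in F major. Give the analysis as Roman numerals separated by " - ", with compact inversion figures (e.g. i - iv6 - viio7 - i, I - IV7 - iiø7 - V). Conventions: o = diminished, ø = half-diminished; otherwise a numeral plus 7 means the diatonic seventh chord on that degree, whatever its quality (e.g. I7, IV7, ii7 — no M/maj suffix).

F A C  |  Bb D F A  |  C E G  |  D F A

F-A-C: root F is the tonic; major triad there is I.
Bb-D-F-A has root Bb, degree 4 in F major, so IV7.
C-E-G: root C is the dominant; major triad there is V.
D-F-A has root D, degree 6 in F major, so vi.

I - IV7 - V - vi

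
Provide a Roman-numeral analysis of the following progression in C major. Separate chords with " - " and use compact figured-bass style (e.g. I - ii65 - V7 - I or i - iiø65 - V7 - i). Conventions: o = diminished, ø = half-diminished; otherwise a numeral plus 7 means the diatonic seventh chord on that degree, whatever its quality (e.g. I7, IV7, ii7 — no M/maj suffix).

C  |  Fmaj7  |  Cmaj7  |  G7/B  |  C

I - IV7 - I7 - V65 - I

C has root C, degree 1 in C major, so I.
Fmaj7: major seventh chord on F = scale degree 4 → IV7.
Cmaj7: root C is the tonic; major seventh chord there is I7.
G7/B: dominant seventh chord on G = scale degree 5 → V65.
C has root C, degree 1 in C major, so I.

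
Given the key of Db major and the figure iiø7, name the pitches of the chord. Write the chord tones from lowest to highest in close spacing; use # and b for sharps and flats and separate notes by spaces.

iiø7 is the half-diminished supertonic seventh, borrowed from the parallel minor. In Db major that root is Eb.
So the chord is Eb-Gb-Bbb-Db, a half-diminished seventh chord.

Eb Gb Bbb Db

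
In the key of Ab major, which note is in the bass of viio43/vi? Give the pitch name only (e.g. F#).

Bb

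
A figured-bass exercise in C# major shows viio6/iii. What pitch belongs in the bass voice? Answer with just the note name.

F##

The applied chord viio6/iii is rooted on D##: D##-F##-A#.
The figure 6 means first inversion — the third is in the bass.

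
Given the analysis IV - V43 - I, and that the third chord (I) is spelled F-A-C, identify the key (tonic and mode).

I is given as F-A-C — a major triad with root F.
If F is scale degree 1 and the mode makes that degree carry a major triad, the tonic is F and the mode is major.

F major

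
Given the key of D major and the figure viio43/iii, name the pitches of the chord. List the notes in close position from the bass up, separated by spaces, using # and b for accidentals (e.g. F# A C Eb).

B D E# G#

viio43/iii is a secondary leading-tone chord. The target iii is F# in D major; the applied chord is rooted a semitone below, on E#.
Building a fully diminished seventh chord on E# gives E#-G#-B-D.
With the 43 figure the chord is in second inversion; from the bass B upward in close position it reads B-D-E#-G#.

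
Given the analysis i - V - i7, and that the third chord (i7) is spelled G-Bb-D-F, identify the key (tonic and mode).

G minor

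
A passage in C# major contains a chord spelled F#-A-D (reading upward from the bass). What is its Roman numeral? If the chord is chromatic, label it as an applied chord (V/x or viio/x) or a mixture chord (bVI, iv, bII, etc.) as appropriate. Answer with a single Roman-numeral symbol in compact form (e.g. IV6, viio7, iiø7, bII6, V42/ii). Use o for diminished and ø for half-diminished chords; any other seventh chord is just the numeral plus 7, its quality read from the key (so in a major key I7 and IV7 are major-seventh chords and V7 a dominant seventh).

bII6

The pitches D-F#-A form a major triad rooted on D.
D is the lowered second degree of C# major (diatonic 2 would be D#). This is the Neapolitan sixth — a major triad on the lowered second degree, here in its customary first inversion.
With F# in the bass the chord is in first inversion, so the figured bass is 6.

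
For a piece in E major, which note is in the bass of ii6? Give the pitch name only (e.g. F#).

A

ii in E major has root F#; the chord is F#-A-C#.
The figure 6 means first inversion — the third is in the bass.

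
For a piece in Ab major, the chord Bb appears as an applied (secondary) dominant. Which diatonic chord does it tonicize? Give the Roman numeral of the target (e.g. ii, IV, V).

V

The chord is a major triad on Bb.
A dominant resolves down a perfect fifth: Bb → Eb. In Ab major, Eb is scale degree 5, i.e. V.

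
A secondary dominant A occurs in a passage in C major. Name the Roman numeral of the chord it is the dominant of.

The chord is a major triad on A.
A dominant resolves down a perfect fifth: A → D. In C major, D is scale degree 2, i.e. ii.

ii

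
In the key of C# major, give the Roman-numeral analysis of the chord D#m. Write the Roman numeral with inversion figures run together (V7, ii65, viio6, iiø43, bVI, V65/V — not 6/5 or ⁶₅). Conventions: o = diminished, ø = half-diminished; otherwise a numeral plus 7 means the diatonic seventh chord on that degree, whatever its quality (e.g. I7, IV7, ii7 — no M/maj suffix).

ii

The pitches D#-F#-A# form a minor triad rooted on D#.
D# is scale degree 2 in C# major, and a minor triad on that degree is written ii.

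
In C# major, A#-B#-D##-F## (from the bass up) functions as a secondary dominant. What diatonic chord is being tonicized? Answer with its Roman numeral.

iii

The chord is a dominant seventh chord on B#.
A dominant resolves down a perfect fifth: B# → E#. In C# major, E# is scale degree 3, i.e. iii.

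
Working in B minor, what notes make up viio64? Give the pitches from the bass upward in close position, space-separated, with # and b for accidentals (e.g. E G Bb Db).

E A# C#

In B minor, the leading-tone chord is built on the raised seventh degree, A#.
Stacking thirds from A# gives A#-C#-E.
The figured bass 64 indicates second inversion, placing the fifth (E) in the bass: E-A#-C#.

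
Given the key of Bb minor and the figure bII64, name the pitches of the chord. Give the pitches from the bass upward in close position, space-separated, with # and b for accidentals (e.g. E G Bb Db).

Gb Cb Eb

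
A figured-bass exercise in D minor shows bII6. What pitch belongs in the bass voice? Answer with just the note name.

bII in D minor has root Eb; the chord is Eb-G-Bb.
The figure 6 means first inversion — the third is in the bass.

G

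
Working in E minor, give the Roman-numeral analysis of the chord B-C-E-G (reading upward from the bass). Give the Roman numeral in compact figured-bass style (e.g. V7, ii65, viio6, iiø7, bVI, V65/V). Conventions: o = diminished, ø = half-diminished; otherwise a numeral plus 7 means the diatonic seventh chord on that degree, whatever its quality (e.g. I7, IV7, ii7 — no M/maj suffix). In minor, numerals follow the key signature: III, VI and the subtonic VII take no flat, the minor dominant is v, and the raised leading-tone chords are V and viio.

VI42

The pitches C-E-G-B form a major seventh chord rooted on C.
C is scale degree 6 in E minor, and a major seventh chord on that degree is written VI7.
With B in the bass the chord is in third inversion, so the figured bass is 42.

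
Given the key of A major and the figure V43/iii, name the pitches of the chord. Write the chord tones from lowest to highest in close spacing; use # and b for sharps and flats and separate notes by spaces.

D# F# G# B#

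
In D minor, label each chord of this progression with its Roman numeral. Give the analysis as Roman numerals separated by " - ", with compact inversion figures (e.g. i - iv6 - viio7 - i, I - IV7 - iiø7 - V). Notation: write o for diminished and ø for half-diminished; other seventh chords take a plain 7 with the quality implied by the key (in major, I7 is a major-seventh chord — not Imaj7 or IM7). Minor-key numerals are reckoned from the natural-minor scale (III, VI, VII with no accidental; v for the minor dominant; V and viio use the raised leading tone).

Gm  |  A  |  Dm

Gm has root G, degree 4 in D minor, so iv.
A: root A is the dominant; major triad there is V.
Dm has root D, degree 1 in D minor, so i.

iv - V - i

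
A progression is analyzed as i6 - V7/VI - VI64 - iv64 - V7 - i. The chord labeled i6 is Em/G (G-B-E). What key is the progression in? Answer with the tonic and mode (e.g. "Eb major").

E minor

The anchor chord is a minor triad on E, labeled i6.
If E is scale degree 1 and the mode makes that degree carry a minor triad, the tonic is E and the mode is minor.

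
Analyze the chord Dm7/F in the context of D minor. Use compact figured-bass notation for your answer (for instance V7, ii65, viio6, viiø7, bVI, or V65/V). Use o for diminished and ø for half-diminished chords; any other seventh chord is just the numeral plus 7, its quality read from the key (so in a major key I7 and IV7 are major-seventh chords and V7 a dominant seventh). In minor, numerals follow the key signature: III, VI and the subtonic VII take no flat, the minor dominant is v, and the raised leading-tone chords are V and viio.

The pitches D-F-A-C form a minor seventh chord rooted on D.
In D minor, D is the tonic; the diatonic minor seventh chord there is i7.
With F in the bass the chord is in first inversion, so the figured bass is 65.

i65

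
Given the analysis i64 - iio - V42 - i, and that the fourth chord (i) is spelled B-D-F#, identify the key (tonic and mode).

The chord Bm is a minor triad rooted on B; its label is i.
If B is scale degree 1 and the mode makes that degree carry a minor triad, the tonic is B and the mode is minor.

B minor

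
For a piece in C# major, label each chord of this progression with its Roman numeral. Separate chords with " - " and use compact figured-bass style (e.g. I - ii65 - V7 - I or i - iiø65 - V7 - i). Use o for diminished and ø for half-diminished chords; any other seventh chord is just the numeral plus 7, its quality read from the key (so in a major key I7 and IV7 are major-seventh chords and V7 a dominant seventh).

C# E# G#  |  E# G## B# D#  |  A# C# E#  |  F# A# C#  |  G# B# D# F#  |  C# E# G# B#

I - V7/vi - vi - IV - V7 - I7

C#-E#-G#: major triad on C# = scale degree 1 → I.
E#-G##-B#-D# is the secondary dominant of vi (dominant seventh chord on E#): V7/vi.
A#-C#-E#: root A# is the submediant; minor triad there is vi.
F#-A#-C#: root F# is the subdominant; major triad there is IV.
G#-B#-D#-F#: dominant seventh chord on G# = scale degree 5 → V7.
C#-E#-G#-B# has root C#, degree 1 in C# major, so I7.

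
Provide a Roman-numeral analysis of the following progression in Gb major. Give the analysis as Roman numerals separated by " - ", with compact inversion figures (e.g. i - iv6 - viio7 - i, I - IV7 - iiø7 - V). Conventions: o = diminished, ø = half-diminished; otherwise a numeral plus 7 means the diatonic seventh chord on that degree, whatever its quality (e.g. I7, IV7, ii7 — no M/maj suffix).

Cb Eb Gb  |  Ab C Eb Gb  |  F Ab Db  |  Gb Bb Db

Cb-Eb-Gb: major triad on Cb = scale degree 4 → IV.
Ab-C-Eb-Gb is the secondary dominant of V (dominant seventh chord on Ab): V7/V.
F-Ab-Db has root Db, degree 5 in Gb major, so V6.
Gb-Bb-Db has root Gb, degree 1 in Gb major, so I.

IV - V7/V - V6 - I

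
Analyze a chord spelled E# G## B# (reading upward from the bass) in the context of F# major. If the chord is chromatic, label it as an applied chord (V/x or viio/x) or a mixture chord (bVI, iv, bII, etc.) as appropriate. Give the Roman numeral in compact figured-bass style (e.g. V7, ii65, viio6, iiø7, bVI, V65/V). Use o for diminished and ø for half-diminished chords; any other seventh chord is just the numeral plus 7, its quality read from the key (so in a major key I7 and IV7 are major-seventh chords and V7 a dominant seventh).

V/iii

The pitches E#-G##-B# form a major triad rooted on E#.
E# is not a diatonic chord root with this quality in F# major, but it lies a perfect fifth above A# (iii), so the chord functions as an applied dominant of iii.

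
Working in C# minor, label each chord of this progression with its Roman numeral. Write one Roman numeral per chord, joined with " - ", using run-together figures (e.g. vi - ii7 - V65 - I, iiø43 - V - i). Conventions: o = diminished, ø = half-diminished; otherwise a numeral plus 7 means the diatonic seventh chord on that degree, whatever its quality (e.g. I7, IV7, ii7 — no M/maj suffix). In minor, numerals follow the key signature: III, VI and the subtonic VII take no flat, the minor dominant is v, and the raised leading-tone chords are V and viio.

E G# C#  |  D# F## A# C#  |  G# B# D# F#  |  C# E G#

i6 - V7/V - V7 - i

E-G#-C# has root C#, degree 1 in C# minor, so i6.
D#-F##-A#-C#: chromatic; D# is V of V, so V7/V.
G#-B#-D#-F#: root G# is the dominant; dominant seventh chord there is V7.
C#-E-G#: minor triad on C# = scale degree 1 → i.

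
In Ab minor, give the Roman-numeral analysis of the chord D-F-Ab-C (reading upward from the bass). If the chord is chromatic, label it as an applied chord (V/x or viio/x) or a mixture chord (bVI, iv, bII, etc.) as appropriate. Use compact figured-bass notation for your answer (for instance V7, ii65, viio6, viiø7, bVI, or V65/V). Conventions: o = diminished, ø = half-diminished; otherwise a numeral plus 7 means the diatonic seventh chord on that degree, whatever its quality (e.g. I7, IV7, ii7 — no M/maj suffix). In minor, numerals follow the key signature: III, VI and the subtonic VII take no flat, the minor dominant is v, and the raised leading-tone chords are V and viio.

The pitches D-F-Ab-C form a half-diminished seventh chord rooted on D.
D sits a half step below Eb (V in Ab minor); a diminished chord there is the applied leading-tone chord of V.

viiø7/V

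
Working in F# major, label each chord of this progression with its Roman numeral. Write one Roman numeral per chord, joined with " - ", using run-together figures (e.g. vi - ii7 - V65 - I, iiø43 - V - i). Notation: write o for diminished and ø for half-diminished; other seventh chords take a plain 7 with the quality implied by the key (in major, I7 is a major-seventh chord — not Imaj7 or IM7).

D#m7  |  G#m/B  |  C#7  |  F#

D#m7: minor seventh chord on D# = scale degree 6 → vi7.
G#m/B: minor triad on G# = scale degree 2 → ii6.
C#7 has root C#, degree 5 in F# major, so V7.
F#: root F# is the tonic; major triad there is I.

vi7 - ii6 - V7 - I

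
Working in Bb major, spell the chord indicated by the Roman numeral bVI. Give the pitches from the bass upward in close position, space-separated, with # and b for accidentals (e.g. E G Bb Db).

Gb Bb Db

bVI is a major triad on the lowered sixth degree, borrowed from the parallel minor. In Bb major that root is Gb.
So the chord is Gb-Bb-Db.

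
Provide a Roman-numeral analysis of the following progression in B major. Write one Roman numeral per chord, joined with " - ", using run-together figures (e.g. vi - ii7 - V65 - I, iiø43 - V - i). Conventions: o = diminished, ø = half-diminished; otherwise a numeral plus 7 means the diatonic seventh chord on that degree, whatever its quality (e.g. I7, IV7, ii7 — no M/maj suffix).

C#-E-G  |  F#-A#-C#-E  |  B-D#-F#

iio - V7 - I

C#-E-G: C# with this quality isn't in the key; it's iio, borrowed from the parallel minor.
F#-A#-C#-E has root F#, degree 5 in B major, so V7.
B-D#-F#: root B is the tonic; major triad there is I.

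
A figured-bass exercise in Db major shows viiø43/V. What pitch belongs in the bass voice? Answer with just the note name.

Db

The applied chord viiø43/V is rooted on G: G-Bb-Db-F.
The figure 43 means second inversion — the fifth is in the bass.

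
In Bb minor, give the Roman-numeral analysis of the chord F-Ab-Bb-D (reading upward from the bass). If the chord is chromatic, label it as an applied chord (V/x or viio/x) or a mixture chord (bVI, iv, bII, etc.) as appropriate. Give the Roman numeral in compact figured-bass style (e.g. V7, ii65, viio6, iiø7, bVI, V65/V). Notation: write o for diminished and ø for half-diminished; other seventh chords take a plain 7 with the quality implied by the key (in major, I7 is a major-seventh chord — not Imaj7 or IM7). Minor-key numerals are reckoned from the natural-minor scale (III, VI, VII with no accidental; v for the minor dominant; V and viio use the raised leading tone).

The pitches Bb-D-F-Ab form a dominant seventh chord rooted on Bb.
Bb is not a diatonic chord root with this quality in Bb minor, but it lies a perfect fifth above Eb (iv), so the chord functions as an applied dominant of iv.
With F in the bass the chord is in second inversion, so the figured bass is 43.

V43/iv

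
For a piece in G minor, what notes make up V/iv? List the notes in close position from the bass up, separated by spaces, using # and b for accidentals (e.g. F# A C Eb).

The slash means an applied dominant: we want the dominant of iv. In G minor, iv is C minor, and its dominant is built on G.
Building a major triad on G gives G-B-D.

G B D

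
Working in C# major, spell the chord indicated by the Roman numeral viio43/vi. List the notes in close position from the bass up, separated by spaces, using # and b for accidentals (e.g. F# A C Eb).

D# F# G## B#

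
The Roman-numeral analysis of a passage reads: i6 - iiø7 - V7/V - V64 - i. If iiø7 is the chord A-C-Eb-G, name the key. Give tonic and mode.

G minor

The chord Am7b5 is a half-diminished seventh chord rooted on A; its label is iiø7.
If A is scale degree 2 and the mode makes that degree carry a half-diminished seventh chord, the tonic is G and the mode is minor.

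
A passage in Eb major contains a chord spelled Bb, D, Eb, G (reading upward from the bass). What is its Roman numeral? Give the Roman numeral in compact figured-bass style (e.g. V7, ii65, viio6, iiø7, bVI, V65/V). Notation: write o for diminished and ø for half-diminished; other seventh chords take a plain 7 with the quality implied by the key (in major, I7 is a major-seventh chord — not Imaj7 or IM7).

I43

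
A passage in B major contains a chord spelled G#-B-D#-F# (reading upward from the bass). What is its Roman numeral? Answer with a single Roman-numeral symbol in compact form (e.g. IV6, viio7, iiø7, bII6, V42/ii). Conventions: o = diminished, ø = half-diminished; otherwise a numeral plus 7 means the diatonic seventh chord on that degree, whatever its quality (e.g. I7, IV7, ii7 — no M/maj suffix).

Stacked in thirds the chord is G#-B-D#-F#: a minor seventh chord on G#.
In B major, G# is the submediant; the diatonic minor seventh chord there is vi7.

vi7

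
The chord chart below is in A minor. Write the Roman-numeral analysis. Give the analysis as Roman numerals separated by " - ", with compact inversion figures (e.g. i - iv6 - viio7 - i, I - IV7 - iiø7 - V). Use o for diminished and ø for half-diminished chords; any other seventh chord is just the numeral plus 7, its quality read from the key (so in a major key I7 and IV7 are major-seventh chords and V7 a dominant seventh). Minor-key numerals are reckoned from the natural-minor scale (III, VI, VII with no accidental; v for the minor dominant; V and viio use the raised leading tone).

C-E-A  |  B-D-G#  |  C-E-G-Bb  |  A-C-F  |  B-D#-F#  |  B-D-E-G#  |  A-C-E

i6 - viio6 - V7/VI - VI6 - V/V - V43 - i

C-E-A: minor triad on A = scale degree 1 → i6.
B-D-G#: diminished triad on G# = scale degree 7 → viio6.
C-E-G-Bb: a dominant seventh chord on C, the applied dominant of VI → V7/VI.
A-C-F: major triad on F = scale degree 6 → VI6.
B-D#-F#: a major triad on B, the applied dominant of V → V/V.
B-D-E-G#: dominant seventh chord on E = scale degree 5 → V43.
A-C-E has root A, degree 1 in A minor, so i.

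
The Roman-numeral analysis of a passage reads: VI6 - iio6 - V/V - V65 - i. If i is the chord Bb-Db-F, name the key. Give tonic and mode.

Bb minor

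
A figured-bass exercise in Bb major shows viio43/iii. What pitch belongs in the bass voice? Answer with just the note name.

The applied chord viio43/iii is rooted on C#: C#-E-G-Bb.
The figure 43 means second inversion — the fifth is in the bass.

G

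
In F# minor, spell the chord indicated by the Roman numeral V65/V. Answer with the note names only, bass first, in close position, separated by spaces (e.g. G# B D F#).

The slash means an applied dominant: we want the dominant of V. In F# minor, V is C# major, and its dominant is built on G#.
Building a dominant seventh chord on G# gives G#-B#-D#-F#.
With the 65 figure the chord is in first inversion; from the bass B# upward in close position it reads B#-D#-F#-G#.

B# D# F# G#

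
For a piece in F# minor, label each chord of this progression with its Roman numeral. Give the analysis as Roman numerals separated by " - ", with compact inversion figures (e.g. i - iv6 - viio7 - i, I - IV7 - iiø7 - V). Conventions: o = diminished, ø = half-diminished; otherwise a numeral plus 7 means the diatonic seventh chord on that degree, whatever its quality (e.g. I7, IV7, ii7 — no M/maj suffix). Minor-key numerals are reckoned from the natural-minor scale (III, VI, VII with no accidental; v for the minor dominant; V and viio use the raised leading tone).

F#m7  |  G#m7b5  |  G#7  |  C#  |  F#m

i7 - iiø7 - V7/V - V - i

F#m7: root F# is the tonic; minor seventh chord there is i7.
G#m7b5: half-diminished seventh chord on G# = scale degree 2 → iiø7.
G#7: a dominant seventh chord on G#, the applied dominant of V → V7/V.
C#: root C# is the dominant; major triad there is V.
F#m: root F# is the tonic; minor triad there is i.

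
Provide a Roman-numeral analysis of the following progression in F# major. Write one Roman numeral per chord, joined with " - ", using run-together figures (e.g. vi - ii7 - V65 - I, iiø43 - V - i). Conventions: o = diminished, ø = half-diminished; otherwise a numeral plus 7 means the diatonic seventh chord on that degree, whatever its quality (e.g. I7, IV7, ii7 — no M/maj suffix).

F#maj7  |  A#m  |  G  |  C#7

I7 - iii - bII - V7

F#maj7 has root F#, degree 1 in F# major, so I7.
A#m: minor triad on A# = scale degree 3 → iii.
G is non-diatonic — a major triad on the lowered supertonic (G): the Neapolitan chord, bII.
C#7: root C# is the dominant; dominant seventh chord there is V7.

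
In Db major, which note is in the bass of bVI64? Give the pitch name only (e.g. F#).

Fb

bVI in Db major has root Bbb; the chord is Bbb-Db-Fb.
The figure 64 means second inversion — the fifth is in the bass.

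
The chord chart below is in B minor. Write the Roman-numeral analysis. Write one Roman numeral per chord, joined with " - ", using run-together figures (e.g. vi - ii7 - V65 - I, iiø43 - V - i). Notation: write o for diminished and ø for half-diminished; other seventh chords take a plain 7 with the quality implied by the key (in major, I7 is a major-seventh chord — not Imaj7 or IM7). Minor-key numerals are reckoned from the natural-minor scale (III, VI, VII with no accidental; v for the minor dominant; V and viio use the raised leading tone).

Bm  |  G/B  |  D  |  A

Bm: minor triad on B = scale degree 1 → i.
G/B: root G is the submediant; major triad there is VI6.
D: major triad on D = scale degree 3 → III.
A: major triad on A = scale degree 7 → VII.

i - VI6 - III - VII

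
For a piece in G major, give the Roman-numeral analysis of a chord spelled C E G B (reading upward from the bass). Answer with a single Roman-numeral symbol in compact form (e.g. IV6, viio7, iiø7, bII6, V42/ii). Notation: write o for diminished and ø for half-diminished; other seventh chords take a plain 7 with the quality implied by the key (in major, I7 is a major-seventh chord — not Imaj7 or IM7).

Stacked in thirds the chord is C-E-G-B: a major seventh chord on C.
In G major, C is the subdominant; the diatonic major seventh chord there is IV7.

IV7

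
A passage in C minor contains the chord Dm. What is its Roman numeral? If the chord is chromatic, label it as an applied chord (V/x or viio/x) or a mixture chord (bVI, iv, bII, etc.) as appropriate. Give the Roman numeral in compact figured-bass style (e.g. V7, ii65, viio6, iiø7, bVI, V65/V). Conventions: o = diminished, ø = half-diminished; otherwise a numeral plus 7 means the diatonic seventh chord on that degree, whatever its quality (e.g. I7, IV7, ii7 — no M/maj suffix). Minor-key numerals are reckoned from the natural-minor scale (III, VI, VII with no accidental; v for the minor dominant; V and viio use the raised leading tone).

ii

The pitches D-F-A form a minor triad rooted on D.
D is the second degree of C minor. This is the minor supertonic, borrowed from the parallel major (the Dorian ii).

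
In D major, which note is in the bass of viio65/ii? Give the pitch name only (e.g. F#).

The applied chord viio65/ii is rooted on D#: D#-F#-A-C.
The figure 65 means first inversion — the third is in the bass.

F#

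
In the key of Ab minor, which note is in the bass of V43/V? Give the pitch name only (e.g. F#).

F

The applied chord V43/V is rooted on Bb: Bb-D-F-Ab.
The figure 43 means second inversion — the fifth is in the bass.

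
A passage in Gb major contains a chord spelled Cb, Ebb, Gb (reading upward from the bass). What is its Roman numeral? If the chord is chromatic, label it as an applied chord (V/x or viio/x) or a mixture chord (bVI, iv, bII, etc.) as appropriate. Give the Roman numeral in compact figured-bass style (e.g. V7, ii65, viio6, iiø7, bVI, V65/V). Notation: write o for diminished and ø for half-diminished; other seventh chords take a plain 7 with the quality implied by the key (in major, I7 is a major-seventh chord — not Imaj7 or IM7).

iv

The pitches Cb-Ebb-Gb form a minor triad rooted on Cb.
Cb is the fourth degree of Gb major. This is the minor subdominant, borrowed from the parallel minor.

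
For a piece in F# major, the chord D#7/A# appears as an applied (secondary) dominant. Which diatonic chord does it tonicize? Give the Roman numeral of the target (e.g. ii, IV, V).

ii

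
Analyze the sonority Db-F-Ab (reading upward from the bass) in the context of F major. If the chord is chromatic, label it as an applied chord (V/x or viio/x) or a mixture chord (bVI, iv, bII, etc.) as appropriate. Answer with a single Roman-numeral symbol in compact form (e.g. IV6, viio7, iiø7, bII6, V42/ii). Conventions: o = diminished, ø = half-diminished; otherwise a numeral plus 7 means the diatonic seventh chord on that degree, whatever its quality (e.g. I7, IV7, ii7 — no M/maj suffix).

bVI

Stacked in thirds the chord is Db-F-Ab: a major triad on Db.
Db is the lowered sixth degree of F major (diatonic 6 would be D). This is a major triad on the lowered sixth degree, borrowed from the parallel minor.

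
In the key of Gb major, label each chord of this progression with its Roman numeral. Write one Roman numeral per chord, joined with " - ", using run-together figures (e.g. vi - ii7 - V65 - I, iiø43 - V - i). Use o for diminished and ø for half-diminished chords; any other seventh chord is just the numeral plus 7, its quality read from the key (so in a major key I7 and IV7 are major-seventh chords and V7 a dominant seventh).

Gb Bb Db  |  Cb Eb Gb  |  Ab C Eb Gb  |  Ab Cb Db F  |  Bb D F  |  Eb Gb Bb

I - IV - V7/V - V43 - V/vi - vi

Gb-Bb-Db: root Gb is the tonic; major triad there is I.
Cb-Eb-Gb: major triad on Cb = scale degree 4 → IV.
Ab-C-Eb-Gb is the secondary dominant of V (dominant seventh chord on Ab): V7/V.
Ab-Cb-Db-F: dominant seventh chord on Db = scale degree 5 → V43.
Bb-D-F: chromatic; Bb is V of vi, so V/vi.
Eb-Gb-Bb: root Eb is the submediant; minor triad there is vi.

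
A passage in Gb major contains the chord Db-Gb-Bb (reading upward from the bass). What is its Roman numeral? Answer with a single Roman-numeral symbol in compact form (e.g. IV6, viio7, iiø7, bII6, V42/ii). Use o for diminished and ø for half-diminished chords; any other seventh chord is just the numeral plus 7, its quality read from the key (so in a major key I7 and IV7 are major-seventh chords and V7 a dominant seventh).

I64

The pitches Gb-Bb-Db form a major triad rooted on Gb.
Gb is scale degree 1 in Gb major, and a major triad on that degree is written I.
With Db in the bass the chord is in second inversion, so the figured bass is 64.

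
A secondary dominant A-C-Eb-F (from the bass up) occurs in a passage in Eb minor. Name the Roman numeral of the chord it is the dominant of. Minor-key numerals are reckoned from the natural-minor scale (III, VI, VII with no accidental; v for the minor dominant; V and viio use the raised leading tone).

V

The chord is a dominant seventh chord on F.
A dominant resolves down a perfect fifth: F → Bb. In Eb minor, Bb is scale degree 5, i.e. V.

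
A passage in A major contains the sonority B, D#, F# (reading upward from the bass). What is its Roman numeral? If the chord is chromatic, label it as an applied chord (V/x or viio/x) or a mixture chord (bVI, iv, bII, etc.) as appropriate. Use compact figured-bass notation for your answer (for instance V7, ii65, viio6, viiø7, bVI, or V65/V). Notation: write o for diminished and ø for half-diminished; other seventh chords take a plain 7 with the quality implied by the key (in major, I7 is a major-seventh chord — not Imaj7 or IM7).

V/V

The pitches B-D#-F# form a major triad rooted on B.
B is not a diatonic chord root with this quality in A major, but it lies a perfect fifth above E (V), so the chord functions as an applied dominant of V.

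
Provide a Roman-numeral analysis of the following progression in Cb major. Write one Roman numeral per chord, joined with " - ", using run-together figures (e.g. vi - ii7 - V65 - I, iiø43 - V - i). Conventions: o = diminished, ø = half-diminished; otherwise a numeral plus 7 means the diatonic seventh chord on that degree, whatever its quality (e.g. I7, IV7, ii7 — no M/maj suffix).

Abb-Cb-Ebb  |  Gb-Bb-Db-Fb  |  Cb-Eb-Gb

bVI - V7 - I

Abb-Cb-Ebb is non-diatonic — bVI, a mixture chord from Cb minor.
Gb-Bb-Db-Fb: dominant seventh chord on Gb = scale degree 5 → V7.
Cb-Eb-Gb has root Cb, degree 1 in Cb major, so I.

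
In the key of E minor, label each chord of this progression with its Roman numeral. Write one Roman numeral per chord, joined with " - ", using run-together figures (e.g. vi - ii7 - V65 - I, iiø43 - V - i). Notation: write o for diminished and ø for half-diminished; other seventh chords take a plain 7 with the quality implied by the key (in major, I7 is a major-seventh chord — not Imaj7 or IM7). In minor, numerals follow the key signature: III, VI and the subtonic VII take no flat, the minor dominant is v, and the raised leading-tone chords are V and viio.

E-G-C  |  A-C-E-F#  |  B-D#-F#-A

E-G-C: root C is the submediant; major triad there is VI6.
A-C-E-F#: root F# is the supertonic; half-diminished seventh chord there is iiø65.
B-D#-F#-A has root B, degree 5 in E minor, so V7.

VI6 - iiø65 - V7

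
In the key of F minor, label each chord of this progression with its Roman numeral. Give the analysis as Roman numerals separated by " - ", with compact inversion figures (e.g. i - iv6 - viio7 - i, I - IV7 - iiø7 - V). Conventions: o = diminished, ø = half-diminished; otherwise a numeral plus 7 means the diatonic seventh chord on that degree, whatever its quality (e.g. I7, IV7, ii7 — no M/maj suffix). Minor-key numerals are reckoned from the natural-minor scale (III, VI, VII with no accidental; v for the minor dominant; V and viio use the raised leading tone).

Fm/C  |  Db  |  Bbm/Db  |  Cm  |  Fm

i64 - VI - iv6 - v - i

Fm/C: minor triad on F = scale degree 1 → i64.
Db: root Db is the submediant; major triad there is VI.
Bbm/Db has root Bb, degree 4 in F minor, so iv6.
Cm: minor triad on C = scale degree 5 → v.
Fm: minor triad on F = scale degree 1 → i.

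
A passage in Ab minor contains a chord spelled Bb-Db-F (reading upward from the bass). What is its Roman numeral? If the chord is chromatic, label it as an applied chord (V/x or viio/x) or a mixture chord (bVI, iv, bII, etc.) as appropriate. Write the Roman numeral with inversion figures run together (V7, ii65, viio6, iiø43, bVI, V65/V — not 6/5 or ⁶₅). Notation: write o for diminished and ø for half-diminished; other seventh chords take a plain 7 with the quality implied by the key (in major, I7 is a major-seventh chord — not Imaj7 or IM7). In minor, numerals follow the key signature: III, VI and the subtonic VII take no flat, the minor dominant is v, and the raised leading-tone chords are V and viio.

ii

Stacked in thirds the chord is Bb-Db-F: a minor triad on Bb.
Bb is the second degree of Ab minor. This is the minor supertonic, borrowed from the parallel major (the Dorian ii).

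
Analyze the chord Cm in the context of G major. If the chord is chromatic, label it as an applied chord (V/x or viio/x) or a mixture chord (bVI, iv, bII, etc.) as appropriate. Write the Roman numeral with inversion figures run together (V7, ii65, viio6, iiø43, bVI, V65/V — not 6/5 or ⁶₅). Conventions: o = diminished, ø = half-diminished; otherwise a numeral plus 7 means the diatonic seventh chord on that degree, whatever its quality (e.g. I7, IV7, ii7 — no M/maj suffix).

Stacked in thirds the chord is C-Eb-G: a minor triad on C.
C is the fourth degree of G major. This is the minor subdominant, borrowed from the parallel minor.

iv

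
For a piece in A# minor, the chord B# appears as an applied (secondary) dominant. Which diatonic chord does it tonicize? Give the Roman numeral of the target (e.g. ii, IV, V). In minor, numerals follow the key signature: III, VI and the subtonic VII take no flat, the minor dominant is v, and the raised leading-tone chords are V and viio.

The chord is a major triad on B#.
A dominant resolves down a perfect fifth: B# → E#. In A# minor, E# is scale degree 5, i.e. V.

V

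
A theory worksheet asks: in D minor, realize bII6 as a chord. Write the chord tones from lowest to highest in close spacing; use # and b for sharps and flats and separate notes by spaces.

G Bb Eb

bII6 is the Neapolitan sixth — a major triad on the lowered second degree, here in its customary first inversion. In D minor that root is Eb.
So the chord is Eb-G-Bb, a major triad.
With the 6 figure the chord is in first inversion; from the bass G upward in close position it reads G-Bb-Eb.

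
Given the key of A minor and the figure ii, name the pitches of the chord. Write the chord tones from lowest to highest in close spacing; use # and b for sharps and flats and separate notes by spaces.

ii is the minor supertonic, borrowed from the parallel major (the Dorian ii). In A minor that root is B.
So the chord is B-D-F#, a minor triad.

B D F#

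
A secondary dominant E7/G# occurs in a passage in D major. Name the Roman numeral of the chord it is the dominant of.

V

The chord is a dominant seventh chord on E.
A dominant resolves down a perfect fifth: E → A. In D major, A is scale degree 5, i.e. V.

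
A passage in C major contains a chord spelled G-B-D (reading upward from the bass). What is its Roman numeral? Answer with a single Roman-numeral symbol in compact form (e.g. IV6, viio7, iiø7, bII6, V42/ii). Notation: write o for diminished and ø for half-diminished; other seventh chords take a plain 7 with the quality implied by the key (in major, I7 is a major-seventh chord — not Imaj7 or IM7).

Stacked in thirds the chord is G-B-D: a major triad on G.
In C major, G is the dominant; the diatonic major triad there is V.

V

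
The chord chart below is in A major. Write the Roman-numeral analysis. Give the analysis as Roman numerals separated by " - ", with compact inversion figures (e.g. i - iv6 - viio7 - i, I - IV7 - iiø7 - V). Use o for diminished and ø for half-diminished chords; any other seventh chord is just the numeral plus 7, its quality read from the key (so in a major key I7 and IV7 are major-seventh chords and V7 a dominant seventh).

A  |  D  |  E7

I - IV - V7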